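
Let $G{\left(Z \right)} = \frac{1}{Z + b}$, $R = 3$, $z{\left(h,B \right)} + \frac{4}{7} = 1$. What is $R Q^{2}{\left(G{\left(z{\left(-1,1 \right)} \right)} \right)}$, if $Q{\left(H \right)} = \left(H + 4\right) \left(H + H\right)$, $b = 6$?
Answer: $\frac{6853924}{1366875} \approx 5.0143$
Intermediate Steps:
$z{\left(h,B \right)} = \frac{3}{7}$ ($z{\left(h,B \right)} = - \frac{4}{7} + 1 = \frac{3}{7}$)
$G{\left(Z \right)} = \frac{1}{6 + Z}$ ($G{\left(Z \right)} = \frac{1}{Z + 6} = \frac{1}{6 + Z}$)
$Q{\left(H \right)} = 2 H \left(4 + H\right)$ ($Q{\left(H \right)} = \left(4 + H\right) 2 H = 2 H \left(4 + H\right)$)
$R Q^{2}{\left(G{\left(z{\left(-1,1 \right)} \right)} \right)} = 3 \left(\frac{2 \left(4 + \frac{1}{6 + \frac{3}{7}}\right)}{6 + \frac{3}{7}}\right)^{2} = 3 \left(\frac{2 \left(4 + \frac{1}{\frac{45}{7}}\right)}{\frac{45}{7}}\right)^{2} = 3 \left(2 \cdot \frac{7}{45} \left(4 + \frac{7}{45}\right)\right)^{2} = 3 \left(2 \cdot \frac{7}{45} \cdot \frac{187}{45}\right)^{2} = 3 \left(\frac{2618}{2025}\right)^{2} = 3 \cdot \frac{6853924}{4100625} = \frac{6853924}{1366875}$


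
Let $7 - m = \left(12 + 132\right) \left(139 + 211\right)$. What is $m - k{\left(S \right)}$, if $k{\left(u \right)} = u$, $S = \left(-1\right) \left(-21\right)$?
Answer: $-50414$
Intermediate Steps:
$S = 21$
$m = -50393$ ($m = 7 - \left(12 + 132\right) \left(139 + 211\right) = 7 - 144 \cdot 350 = 7 - 50400 = -50393$)
$m - k{\left(S \right)} = -50393 - 21 = -50414$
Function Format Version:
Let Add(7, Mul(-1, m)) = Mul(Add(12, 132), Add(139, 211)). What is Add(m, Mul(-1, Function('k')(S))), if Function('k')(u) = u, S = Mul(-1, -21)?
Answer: -50414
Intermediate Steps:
S = 21
m = -50393 (m = Add(7, Mul(-1, Mul(Add(12, 132), Add(139, 211)))) = Add(7, Mul(-1, Mul(144, 350))) = Add(7, Mul(-1, 50400)) = Add(7, -50400) = -50393)
Add(m, Mul(-1, Function('k')(S))) = Add(-50393, Mul(-1, 21)) = Add(-50393, -21) = -50414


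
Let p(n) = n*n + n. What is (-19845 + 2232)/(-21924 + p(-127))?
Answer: 1957/658 ≈ 2.9742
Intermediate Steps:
p(n) = n + n² (p(n) = n² + n = n + n²)
(-19845 + 2232)/(-21924 + p(-127)) = (-19845 + 2232)/(-21924 - 127*(1 - 127)) = -17613/(-21924 - 127*(-126)) = -17613/(-21924 + 16002) = -17613/(-5922) = -17613*(-1/5922) = 1957/658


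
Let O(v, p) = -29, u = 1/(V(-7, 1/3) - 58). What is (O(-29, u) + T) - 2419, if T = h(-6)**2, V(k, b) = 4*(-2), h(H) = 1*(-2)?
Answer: -2444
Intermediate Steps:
h(H) = -2
V(k, b) = -8
u = -1/66 (u = 1/(-8 - 58) = 1/(-66) = -1/66 ≈ -0.015152)
T = 4 (T = (-2)**2 = 4)
(O(-29, u) + T) - 2419 = (-29 + 4) - 2419 = -25 - 2419 = -2444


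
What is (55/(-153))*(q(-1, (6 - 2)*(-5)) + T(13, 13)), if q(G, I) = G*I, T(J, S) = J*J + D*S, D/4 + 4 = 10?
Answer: -9185/51 ≈ -180.10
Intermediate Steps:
D = 24 (D = -16 + 4*10 = -16 + 40 = 24)
T(J, S) = J**2 + 24*S (T(J, S) = J*J + 24*S = J**2 + 24*S)
(55/(-153))*(q(-1, (6 - 2)*(-5)) + T(13, 13)) = (55/(-153))*(-(6 - 2)*(-5) + (13**2 + 24*13)) = (55*(-1/153))*(-4*(-5) + (169 + 312)) = -55*(-1*(-20) + 481)/153 = -55*(20 + 481)/153 = -55/153*501 = -9185/51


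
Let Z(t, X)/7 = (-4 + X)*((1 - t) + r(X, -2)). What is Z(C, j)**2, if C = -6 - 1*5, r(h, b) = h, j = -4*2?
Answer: 112896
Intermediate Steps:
j = -8
C = -11 (C = -6 - 5 = -11)
Z(t, X) = 7*(-4 + X)*(1 + X - t) (Z(t, X) = 7*((-4 + X)*((1 - t) + X)) = 7*((-4 + X)*(1 + X - t)) = 7*(-4 + X)*(1 + X - t))
Z(C, j)**2 = (-28 - 21*(-8) + 7*(-8)**2 + 28*(-11) - 7*(-8)*(-11))**2 = (-28 + 168 + 7*64 - 308 - 616)**2 = (-28 + 168 + 448 - 308 - 616)**2 = (-336)**2 = 112896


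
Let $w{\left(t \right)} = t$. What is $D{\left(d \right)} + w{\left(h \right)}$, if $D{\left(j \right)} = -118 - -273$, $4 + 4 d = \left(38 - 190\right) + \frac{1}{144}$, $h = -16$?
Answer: $139$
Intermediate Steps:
$d = - \frac{22463}{576}$ ($d = -1 + \frac{\left(38 - 190\right) + \frac{1}{144}}{4} = -1 + \frac{-152 + \frac{1}{144}}{4} = -1 + \frac{1}{4} \left(- \frac{21887}{144}\right) = -1 - \frac{21887}{576} = - \frac{22463}{576} \approx -38.998$)
$D{\left(j \right)} = 155$ ($D{\left(j \right)} = -118 + 273 = 155$)
$D{\left(d \right)} + w{\left(h \right)} = 155 - 16 = 139$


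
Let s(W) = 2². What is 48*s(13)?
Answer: 192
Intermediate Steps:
s(W) = 4
48*s(13) = 48*4 = 192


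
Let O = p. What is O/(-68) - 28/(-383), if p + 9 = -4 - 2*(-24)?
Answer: -11501/26044 ≈ -0.44160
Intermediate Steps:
p = 35 (p = -9 + (-4 - 2*(-24)) = -9 + (-4 + 48) = -9 + 44 = 35)
O = 35
O/(-68) - 28/(-383) = 35/(-68) - 28/(-383) = 35*(-1/68) - 28*(-1/383) = -35/68 + 28/383 = -11501/26044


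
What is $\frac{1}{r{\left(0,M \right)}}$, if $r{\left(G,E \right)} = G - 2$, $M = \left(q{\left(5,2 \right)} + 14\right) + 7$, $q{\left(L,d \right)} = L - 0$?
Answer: $- \frac{1}{2} \approx -0.5$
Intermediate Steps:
$q{\left(L,d \right)} = L$ ($q{\left(L,d \right)} = L + 0 = L$)
$M = 26$ ($M = \left(5 + 14\right) + 7 = 19 + 7 = 26$)
$r{\left(G,E \right)} = -2 + G$
$\frac{1}{r{\left(0,M \right)}} = \frac{1}{-2 + 0} = \frac{1}{-2} = - \frac{1}{2}$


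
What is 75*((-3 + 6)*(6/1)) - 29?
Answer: 1321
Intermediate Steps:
75*((-3 + 6)*(6/1)) - 29 = 75*(3*(6*1)) - 29 = 75*(3*6) - 29 = 75*18 - 29 = 1350 - 29 = 1321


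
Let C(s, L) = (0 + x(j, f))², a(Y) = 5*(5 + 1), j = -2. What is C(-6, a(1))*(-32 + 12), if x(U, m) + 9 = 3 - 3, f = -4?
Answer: -1620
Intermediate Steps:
a(Y) = 30 (a(Y) = 5*6 = 30)
x(U, m) = -9 (x(U, m) = -9 + (3 - 3) = -9 + 0 = -9)
C(s, L) = 81 (C(s, L) = (0 - 9)² = (-9)² = 81)
C(-6, a(1))*(-32 + 12) = 81*(-32 + 12) = 81*(-20) = -1620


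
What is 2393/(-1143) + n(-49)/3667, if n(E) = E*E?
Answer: -6030788/4191381 ≈ -1.4389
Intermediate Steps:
n(E) = E**2
2393/(-1143) + n(-49)/3667 = 2393/(-1143) + (-49)**2/3667 = 2393*(-1/1143) + 2401*(1/3667) = -2393/1143 + 2401/3667 = -6030788/4191381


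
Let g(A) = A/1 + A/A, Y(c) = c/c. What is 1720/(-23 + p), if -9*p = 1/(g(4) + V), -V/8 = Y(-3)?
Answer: -2322/31 ≈ -74.903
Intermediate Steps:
Y(c) = 1
V = -8 (V = -8*1 = -8)
g(A) = 1 + A (g(A) = A*1 + 1 = A + 1 = 1 + A)
p = 1/27 (p = -1/(9*((1 + 4) - 8)) = -1/(9*(5 - 8)) = -⅑/(-3) = -⅑*(-⅓) = 1/27 ≈ 0.037037)
1720/(-23 + p) = 1720/(-23 + 1/27) = 1720/(-620/27) = 1720*(-27/620) = -2322/31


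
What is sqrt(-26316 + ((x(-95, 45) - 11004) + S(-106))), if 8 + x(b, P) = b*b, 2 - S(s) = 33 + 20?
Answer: I*sqrt(28354) ≈ 168.39*I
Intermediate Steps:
S(s) = -51 (S(s) = 2 - (33 + 20) = 2 - 1*53 = 2 - 53 = -51)
x(b, P) = -8 + b**2 (x(b, P) = -8 + b*b = -8 + b**2)
sqrt(-26316 + ((x(-95, 45) - 11004) + S(-106))) = sqrt(-26316 + (((-8 + (-95)**2) - 11004) - 51)) = sqrt(-26316 + (((-8 + 9025) - 11004) - 51)) = sqrt(-26316 + ((9017 - 11004) - 51)) = sqrt(-26316 + (-1987 - 51)) = sqrt(-26316 - 2038) = sqrt(-28354) = I*sqrt(28354)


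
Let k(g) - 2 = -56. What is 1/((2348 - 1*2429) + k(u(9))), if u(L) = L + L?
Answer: -1/135 ≈ -0.0074074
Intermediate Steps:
u(L) = 2*L
k(g) = -54 (k(g) = 2 - 56 = -54)
1/((2348 - 1*2429) + k(u(9))) = 1/((2348 - 1*2429) - 54) = 1/((2348 - 2429) - 54) = 1/(-81 - 54) = 1/(-135) = -1/135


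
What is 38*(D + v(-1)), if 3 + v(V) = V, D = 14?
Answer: 380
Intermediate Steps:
v(V) = -3 + V
38*(D + v(-1)) = 38*(14 + (-3 - 1)) = 38*(14 - 4) = 38*10 = 380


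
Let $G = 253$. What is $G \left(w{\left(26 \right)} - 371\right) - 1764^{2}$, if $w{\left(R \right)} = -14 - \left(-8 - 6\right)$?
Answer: $-3205559$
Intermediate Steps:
$w{\left(R \right)} = 0$ ($w{\left(R \right)} = -14 - -14 = -14 + 14 = 0$)
$G \left(w{\left(26 \right)} - 371\right) - 1764^{2} = 253 \left(0 - 371\right) - 1764^{2} = 253 \left(-371\right) - 3111696 = -93863 - 3111696 = -3205559$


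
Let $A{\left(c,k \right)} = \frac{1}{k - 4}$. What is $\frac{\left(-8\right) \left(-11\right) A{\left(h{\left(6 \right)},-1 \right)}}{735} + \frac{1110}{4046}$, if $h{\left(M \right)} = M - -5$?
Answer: $\frac{265943}{1062075} \approx 0.2504$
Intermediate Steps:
$h{\left(M \right)} = 5 + M$ ($h{\left(M \right)} = M + 5 = 5 + M$)
$A{\left(c,k \right)} = \frac{1}{-4 + k}$
$\frac{\left(-8\right) \left(-11\right) A{\left(h{\left(6 \right)},-1 \right)}}{735} + \frac{1110}{4046} = \frac{\left(-8\right) \left(-11\right) \frac{1}{-4 - 1}}{735} + \frac{1110}{4046} = \frac{88}{-5} \cdot \frac{1}{735} + 1110 \cdot \frac{1}{4046} = 88 \left(- \frac{1}{5}\right) \frac{1}{735} + \frac{555}{2023} = \left(- \frac{88}{5}\right) \frac{1}{735} + \frac{555}{2023} = - \frac{88}{3675} + \frac{555}{2023} = \frac{265943}{1062075}$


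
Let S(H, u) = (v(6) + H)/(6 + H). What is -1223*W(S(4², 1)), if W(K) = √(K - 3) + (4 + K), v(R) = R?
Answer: -6115 - 1223*I*√2 ≈ -6115.0 - 1729.6*I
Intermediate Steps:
S(H, u) = 1 (S(H, u) = (6 + H)/(6 + H) = 1)
W(K) = 4 + K + √(-3 + K) (W(K) = √(-3 + K) + (4 + K) = 4 + K + √(-3 + K))
-1223*W(S(4², 1)) = -1223*(4 + 1 + √(-3 + 1)) = -1223*(4 + 1 + √(-2)) = -1223*(4 + 1 + I*√2) = -1223*(5 + I*√2) = -6115 - 1223*I*√2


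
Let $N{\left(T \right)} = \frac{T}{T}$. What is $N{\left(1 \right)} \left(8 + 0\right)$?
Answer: $8$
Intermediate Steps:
$N{\left(T \right)} = 1$
$N{\left(1 \right)} \left(8 + 0\right) = 1 \left(8 + 0\right) = 1 \cdot 8 = 8$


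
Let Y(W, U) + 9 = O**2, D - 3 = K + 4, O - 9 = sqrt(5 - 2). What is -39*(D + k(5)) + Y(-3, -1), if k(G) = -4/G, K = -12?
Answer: 1506/5 + 18*sqrt(3) ≈ 332.38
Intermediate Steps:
O = 9 + sqrt(3) (O = 9 + sqrt(5 - 2) = 9 + sqrt(3) ≈ 10.732)
D = -5 (D = 3 + (-12 + 4) = 3 - 8 = -5)
Y(W, U) = -9 + (9 + sqrt(3))**2
-39*(D + k(5)) + Y(-3, -1) = -39*(-5 - 4/5) + (75 + 18*sqrt(3)) = -39*(-29/5) + (75 + 18*sqrt(3)) = 1131/5 + (75 + 18*sqrt(3)) = 1506/5 + 18*sqrt(3)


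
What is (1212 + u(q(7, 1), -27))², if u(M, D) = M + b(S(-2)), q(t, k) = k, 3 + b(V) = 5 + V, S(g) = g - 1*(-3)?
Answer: 1478656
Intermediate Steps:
S(g) = 3 + g (S(g) = g + 3 = 3 + g)
b(V) = 2 + V (b(V) = -3 + (5 + V) = 2 + V)
u(M, D) = 3 + M (u(M, D) = M + (2 + (3 - 2)) = M + (2 + 1) = M + 3 = 3 + M)
(1212 + u(q(7, 1), -27))² = (1212 + (3 + 1))² = (1212 + 4)² = 1216² = 1478656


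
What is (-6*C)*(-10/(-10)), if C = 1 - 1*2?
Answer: 6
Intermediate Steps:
C = -1 (C = 1 - 2 = -1)
(-6*C)*(-10/(-10)) = (-6*(-1))*(-10/(-10)) = 6*(-10*(-⅒)) = 6*1 = 6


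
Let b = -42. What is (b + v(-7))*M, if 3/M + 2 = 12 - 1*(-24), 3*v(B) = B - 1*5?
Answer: -69/17 ≈ -4.0588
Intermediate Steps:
v(B) = -5/3 + B/3 (v(B) = (B - 1*5)/3 = (B - 5)/3 = (-5 + B)/3 = -5/3 + B/3)
M = 3/34 (M = 3/(-2 + (12 - 1*(-24))) = 3/(-2 + (12 + 24)) = 3/(-2 + 36) = 3/34 ≈ 0.088235)
(b + v(-7))*M = (-42 + (-5/3 + (⅓)*(-7)))*(3/34) = (-42 + (-5/3 - 7/3))*(3/34) = (-42 - 4)*(3/34) = -46*3/34 = -69/17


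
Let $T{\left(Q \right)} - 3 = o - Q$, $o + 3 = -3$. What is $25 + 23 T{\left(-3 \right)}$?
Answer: $25$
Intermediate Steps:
$o = -6$ ($o = -3 - 3 = -6$)
$T{\left(Q \right)} = -3 - Q$ ($T{\left(Q \right)} = 3 - \left(6 + Q\right) = -3 - Q$)
$25 + 23 T{\left(-3 \right)} = 25 + 23 \left(-3 - -3\right) = 25 + 23 \left(-3 + 3\right) = 25 + 23 \cdot 0 = 25 + 0 = 25$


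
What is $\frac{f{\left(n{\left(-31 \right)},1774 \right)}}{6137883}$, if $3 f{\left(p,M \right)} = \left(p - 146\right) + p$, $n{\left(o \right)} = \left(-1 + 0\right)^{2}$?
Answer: $- \frac{16}{2045961} \approx -7.8203 \cdot 10^{-6}$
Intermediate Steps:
$n{\left(o \right)} = 1$ ($n{\left(o \right)} = \left(-1\right)^{2} = 1$)
$f{\left(p,M \right)} = - \frac{146}{3} + \frac{2 p}{3}$ ($f{\left(p,M \right)} = \frac{\left(p - 146\right) + p}{3} = \frac{\left(-146 + p\right) + p}{3} = \frac{-146 + 2 p}{3} = - \frac{146}{3} + \frac{2 p}{3}$)
$\frac{f{\left(n{\left(-31 \right)},1774 \right)}}{6137883} = \frac{- \frac{146}{3} + \frac{2}{3} \cdot 1}{6137883} = \left(- \frac{146}{3} + \frac{2}{3}\right) \frac{1}{6137883} = \left(-48\right) \frac{1}{6137883} = - \frac{16}{2045961}$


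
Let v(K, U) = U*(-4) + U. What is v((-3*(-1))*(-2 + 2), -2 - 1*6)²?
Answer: 576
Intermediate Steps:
v(K, U) = -3*U (v(K, U) = -4*U + U = -3*U)
v((-3*(-1))*(-2 + 2), -2 - 1*6)² = (-3*(-2 - 1*6))² = (-3*(-2 - 6))² = (-3*(-8))² = 24² = 576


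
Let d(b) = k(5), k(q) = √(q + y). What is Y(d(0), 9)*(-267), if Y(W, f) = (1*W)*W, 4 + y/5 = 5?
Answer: -2670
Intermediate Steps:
y = 5 (y = -20 + 5*5 = -20 + 25 = 5)
k(q) = √(5 + q) (k(q) = √(q + 5) = √(5 + q))
d(b) = √10 (d(b) = √(5 + 5) = √10)
Y(W, f) = W² (Y(W, f) = W*W = W²)
Y(d(0), 9)*(-267) = (√10)²*(-267) = 10*(-267) = -2670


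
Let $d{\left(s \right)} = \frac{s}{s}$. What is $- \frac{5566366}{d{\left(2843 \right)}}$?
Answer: $-5566366$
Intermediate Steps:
$d{\left(s \right)} = 1$
$- \frac{5566366}{d{\left(2843 \right)}} = - \frac{5566366}{1} = \left(-5566366\right) 1 = -5566366$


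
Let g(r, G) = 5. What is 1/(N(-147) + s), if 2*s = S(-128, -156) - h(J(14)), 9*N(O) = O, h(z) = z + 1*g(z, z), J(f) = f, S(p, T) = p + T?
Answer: -6/1007 ≈ -0.0059583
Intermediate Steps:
S(p, T) = T + p
h(z) = 5 + z (h(z) = z + 1*5 = z + 5 = 5 + z)
N(O) = O/9
s = -303/2 (s = ((-156 - 128) - (5 + 14))/2 = (-284 - 1*19)/2 = (-284 - 19)/2 = (1/2)*(-303) = -303/2 ≈ -151.50)
1/(N(-147) + s) = 1/((1/9)*(-147) - 303/2) = 1/(-49/3 - 303/2) = 1/(-1007/6) = -6/1007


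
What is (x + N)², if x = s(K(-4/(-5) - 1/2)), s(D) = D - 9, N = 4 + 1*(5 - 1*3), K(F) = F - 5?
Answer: 5929/100 ≈ 59.290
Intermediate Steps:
K(F) = -5 + F
N = 6 (N = 4 + 1*(5 - 3) = 4 + 1*2 = 4 + 2 = 6)
s(D) = -9 + D
x = -137/10 (x = -9 + (-5 + (-4/(-5) - 1/2)) = -9 + (-5 + (-4*(-⅕) - 1*½)) = -9 + (-5 + (⅘ - ½)) = -9 + (-5 + 3/10) = -9 - 47/10 = -137/10 ≈ -13.700)
(x + N)² = (-137/10 + 6)² = (-77/10)² = 5929/100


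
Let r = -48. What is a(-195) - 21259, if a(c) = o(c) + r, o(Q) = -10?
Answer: -21317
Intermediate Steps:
a(c) = -58 (a(c) = -10 - 48 = -58)
a(-195) - 21259 = -58 - 21259 = -21317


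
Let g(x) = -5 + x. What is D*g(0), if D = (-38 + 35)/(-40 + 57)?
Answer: 15/17 ≈ 0.88235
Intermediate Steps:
D = -3/17 ≈ -0.17647
D*g(0) = -3*(-5 + 0)/17 = -3/17*(-5) = 15/17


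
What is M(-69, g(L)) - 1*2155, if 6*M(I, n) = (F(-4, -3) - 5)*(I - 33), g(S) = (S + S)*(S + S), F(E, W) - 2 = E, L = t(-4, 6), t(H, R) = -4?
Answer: -2036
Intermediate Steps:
L = -4
F(E, W) = 2 + E
g(S) = 4*S² (g(S) = (2*S)*(2*S) = 4*S²)
M(I, n) = 77/2 - 7*I/6 (M(I, n) = (((2 - 4) - 5)*(I - 33))/6 = ((-2 - 5)*(-33 + I))/6 = (-7*(-33 + I))/6 = (231 - 7*I)/6 = 77/2 - 7*I/6)
M(-69, g(L)) - 1*2155 = (77/2 - 7/6*(-69)) - 1*2155 = (77/2 + 161/2) - 2155 = 119 - 2155 = -2036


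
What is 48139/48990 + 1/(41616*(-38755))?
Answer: 112521638977/114510793680 ≈ 0.98263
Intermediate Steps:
48139/48990 + 1/(41616*(-38755)) = 48139*(1/48990) + (1/41616)*(-1/38755) = 2093/2130 - 1/1612828080 = 112521638977/114510793680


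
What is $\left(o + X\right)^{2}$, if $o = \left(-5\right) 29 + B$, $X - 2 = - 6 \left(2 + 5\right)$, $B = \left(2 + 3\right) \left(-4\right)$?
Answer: $42025$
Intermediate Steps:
$B = -20$ ($B = 5 \left(-4\right) = -20$)
$X = -40$ ($X = 2 - 6 \left(2 + 5\right) = 2 - 42 = -40$)
$o = -165$ ($o = \left(-5\right) 29 - 20 = -145 - 20 = -165$)
$\left(o + X\right)^{2} = \left(-165 - 40\right)^{2} = \left(-205\right)^{2} = 42025$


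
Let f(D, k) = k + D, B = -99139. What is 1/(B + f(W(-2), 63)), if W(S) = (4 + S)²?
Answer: -1/99072 ≈ -1.0094e-5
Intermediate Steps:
f(D, k) = D + k
1/(B + f(W(-2), 63)) = 1/(-99139 + ((4 - 2)² + 63)) = 1/(-99139 + (2² + 63)) = 1/(-99139 + (4 + 63)) = 1/(-99139 + 67) = 1/(-99072) = -1/99072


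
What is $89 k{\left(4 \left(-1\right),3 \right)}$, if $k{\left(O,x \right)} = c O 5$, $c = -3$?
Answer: $5340$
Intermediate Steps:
$k{\left(O,x \right)} = - 15 O$ ($k{\left(O,x \right)} = - 3 O 5 = - 15 O$)
$89 k{\left(4 \left(-1\right),3 \right)} = 89 \left(- 15 \cdot 4 \left(-1\right)\right) = 89 \left(\left(-15\right) \left(-4\right)\right) = 89 \cdot 60 = 5340$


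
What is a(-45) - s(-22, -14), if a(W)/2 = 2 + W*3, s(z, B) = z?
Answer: -244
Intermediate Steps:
a(W) = 4 + 6*W (a(W) = 2*(2 + W*3) = 2*(2 + 3*W) = 4 + 6*W)
a(-45) - s(-22, -14) = (4 + 6*(-45)) - 1*(-22) = (4 - 270) + 22 = -266 + 22 = -244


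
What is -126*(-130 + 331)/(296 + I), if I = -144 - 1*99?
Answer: -25326/53 ≈ -477.85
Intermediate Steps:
I = -243 (I = -144 - 99 = -243)
-126*(-130 + 331)/(296 + I) = -126*(-130 + 331)/(296 - 243) = -25326/53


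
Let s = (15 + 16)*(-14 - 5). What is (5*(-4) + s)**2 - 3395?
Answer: 367486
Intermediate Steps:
s = -589 (s = 31*(-19) = -589)
(5*(-4) + s)**2 - 3395 = (5*(-4) - 589)**2 - 3395 = (-20 - 589)**2 - 3395 = (-609)**2 - 3395 = 370881 - 3395 = 367486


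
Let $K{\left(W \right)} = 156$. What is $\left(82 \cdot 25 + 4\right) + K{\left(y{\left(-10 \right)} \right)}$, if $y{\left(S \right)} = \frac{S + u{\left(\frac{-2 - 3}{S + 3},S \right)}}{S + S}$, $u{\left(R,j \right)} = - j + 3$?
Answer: $2210$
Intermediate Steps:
$u{\left(R,j \right)} = 3 - j$
$y{\left(S \right)} = \frac{3}{2 S}$ ($y{\left(S \right)} = \frac{S - \left(-3 + S\right)}{S + S} = \frac{3}{2 S}$)
$\left(82 \cdot 25 + 4\right) + K{\left(y{\left(-10 \right)} \right)} = \left(82 \cdot 25 + 4\right) + 156 = \left(2050 + 4\right) + 156 = 2054 + 156 = 2210$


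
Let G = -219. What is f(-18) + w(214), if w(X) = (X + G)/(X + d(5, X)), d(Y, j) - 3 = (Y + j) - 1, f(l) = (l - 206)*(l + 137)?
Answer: -2319073/87 ≈ -26656.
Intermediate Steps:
f(l) = (-206 + l)*(137 + l)
d(Y, j) = 2 + Y + j (d(Y, j) = 3 + ((Y + j) - 1) = 3 + (-1 + Y + j) = 2 + Y + j)
w(X) = (-219 + X)/(7 + 2*X) (w(X) = (X - 219)/(X + (2 + 5 + X)) = (-219 + X)/(X + (7 + X)) = (-219 + X)/(7 + 2*X))
f(-18) + w(214) = (-28222 + (-18)**2 - 69*(-18)) + (-219 + 214)/(7 + 2*214) = (-28222 + 324 + 1242) - 5/(7 + 428) = -26656 - 5/435 = -26656 + (1/435)*(-5) = -26656 - 1/87 = -2319073/87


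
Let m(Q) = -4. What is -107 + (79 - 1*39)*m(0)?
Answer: -267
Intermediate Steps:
-107 + (79 - 1*39)*m(0) = -107 + (79 - 1*39)*(-4) = -107 + (79 - 39)*(-4) = -107 + 40*(-4) = -107 - 160 = -267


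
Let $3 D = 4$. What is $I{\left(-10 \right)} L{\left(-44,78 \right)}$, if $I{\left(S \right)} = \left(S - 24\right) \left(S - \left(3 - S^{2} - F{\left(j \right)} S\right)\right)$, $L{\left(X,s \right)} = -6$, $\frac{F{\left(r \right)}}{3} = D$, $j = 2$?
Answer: $9588$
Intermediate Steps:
$D = \frac{4}{3}$ ($D = \frac{1}{3} \cdot 4 = \frac{4}{3} \approx 1.3333$)
$F{\left(r \right)} = 4$ ($F{\left(r \right)} = 3 \cdot \frac{4}{3} = 4$)
$I{\left(S \right)} = \left(-24 + S\right) \left(-3 + S^{2} + 5 S\right)$ ($I{\left(S \right)} = \left(S - 24\right) \left(S - \left(3 - S^{2} - 4 S\right)\right) = \left(-24 + S\right) \left(S + \left(-3 + S^{2} + 4 S\right)\right) = \left(-24 + S\right) \left(-3 + S^{2} + 5 S\right)$)
$I{\left(-10 \right)} L{\left(-44,78 \right)} = \left(72 + \left(-10\right)^{3} - -1230 - 19 \left(-10\right)^{2}\right) \left(-6\right) = \left(72 - 1000 + 1230 - 1900\right) \left(-6\right) = \left(-1598\right) \left(-6\right) = 9588$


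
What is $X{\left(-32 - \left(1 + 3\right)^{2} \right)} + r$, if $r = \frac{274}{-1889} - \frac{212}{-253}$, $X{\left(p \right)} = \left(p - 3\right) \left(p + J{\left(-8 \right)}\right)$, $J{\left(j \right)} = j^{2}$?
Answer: $- \frac{389649126}{477917} \approx -815.31$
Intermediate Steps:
$X{\left(p \right)} = \left(-3 + p\right) \left(64 + p\right)$ ($X{\left(p \right)} = \left(p - 3\right) \left(p + \left(-8\right)^{2}\right) = \left(-3 + p\right) \left(p + 64\right) = \left(-3 + p\right) \left(64 + p\right)$)
$r = \frac{331146}{477917}$ ($r = 274 \left(- \frac{1}{1889}\right) - - \frac{212}{253} = - \frac{274}{1889} + \frac{212}{253} = \frac{331146}{477917} \approx 0.69289$)
$X{\left(-32 - \left(1 + 3\right)^{2} \right)} + r = \left(-192 + \left(-32 - \left(1 + 3\right)^{2}\right)^{2} + 61 \left(-32 - \left(1 + 3\right)^{2}\right)\right) + \frac{331146}{477917} = \left(-192 + \left(-32 - 4^{2}\right)^{2} + 61 \left(-32 - 4^{2}\right)\right) + \frac{331146}{477917} = \left(-192 + \left(-32 - 16\right)^{2} + 61 \left(-32 - 16\right)\right) + \frac{331146}{477917} = \left(-192 + \left(-48\right)^{2} + 61 \left(-48\right)\right) + \frac{331146}{477917} = \left(-192 + 2304 - 2928\right) + \frac{331146}{477917} = -816 + \frac{331146}{477917} = - \frac{389649126}{477917}$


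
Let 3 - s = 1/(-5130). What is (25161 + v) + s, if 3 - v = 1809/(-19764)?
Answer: 15751076027/625860 ≈ 25167.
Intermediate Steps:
v = 2263/732 (v = 3 - 1809/(-19764) = 3 - 1809*(-1)/19764 = 3 - 1*(-67/732) = 3 + 67/732 = 2263/732 ≈ 3.0915)
s = 15391/5130 (s = 3 - 1/(-5130) = 3 - 1*(-1/5130) = 3 + 1/5130 = 15391/5130 ≈ 3.0002)
(25161 + v) + s = (25161 + 2263/732) + 15391/5130 = 18420115/732 + 15391/5130 = 15751076027/625860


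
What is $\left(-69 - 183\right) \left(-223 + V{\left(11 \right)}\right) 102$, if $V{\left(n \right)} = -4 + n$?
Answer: $5552064$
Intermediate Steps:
$\left(-69 - 183\right) \left(-223 + V{\left(11 \right)}\right) 102 = \left(-69 - 183\right) \left(-223 + \left(-4 + 11\right)\right) 102 = - 252 \left(-223 + 7\right) 102 = \left(-252\right) \left(-216\right) 102 = 54432 \cdot 102 = 5552064$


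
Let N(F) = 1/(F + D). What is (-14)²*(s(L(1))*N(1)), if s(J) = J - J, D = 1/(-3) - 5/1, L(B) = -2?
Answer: 0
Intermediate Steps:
D = -16/3 (D = 1*(-⅓) - 5*1 = -⅓ - 5 = -16/3 ≈ -5.3333)
N(F) = 1/(-16/3 + F) (N(F) = 1/(F - 16/3) = 1/(-16/3 + F))
s(J) = 0
(-14)²*(s(L(1))*N(1)) = (-14)²*(0*(3/(-16 + 3*1))) = 196*(0*(3/(-16 + 3))) = 196*(0*(3/(-13))) = 196*(0*(3*(-1/13))) = 196*(0*(-3/13)) = 196*0 = 0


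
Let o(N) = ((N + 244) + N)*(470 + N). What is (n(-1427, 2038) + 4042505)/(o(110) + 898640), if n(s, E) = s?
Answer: 2020539/583880 ≈ 3.4605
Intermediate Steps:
o(N) = (244 + 2*N)*(470 + N) (o(N) = ((244 + N) + N)*(470 + N) = (244 + 2*N)*(470 + N))
(n(-1427, 2038) + 4042505)/(o(110) + 898640) = (-1427 + 4042505)/((114680 + 2*110² + 1184*110) + 898640) = 4041078/((114680 + 2*12100 + 130240) + 898640) = 4041078/((114680 + 24200 + 130240) + 898640) = 4041078/(269120 + 898640) = 4041078/1167760 = 4041078*(1/1167760) = 2020539/583880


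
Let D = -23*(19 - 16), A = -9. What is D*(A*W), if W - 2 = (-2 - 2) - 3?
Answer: -3105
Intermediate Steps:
W = -5 (W = 2 + ((-2 - 2) - 3) = 2 + (-4 - 3) = 2 - 7 = -5)
D = -69 (D = -23*3 = -69)
D*(A*W) = -(-621)*(-5) = -69*45 = -3105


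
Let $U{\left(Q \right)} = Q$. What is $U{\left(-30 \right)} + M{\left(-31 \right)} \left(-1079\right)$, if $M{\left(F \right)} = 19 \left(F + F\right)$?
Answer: $1271032$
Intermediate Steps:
$M{\left(F \right)} = 38 F$ ($M{\left(F \right)} = 19 \cdot 2 F = 38 F$)
$U{\left(-30 \right)} + M{\left(-31 \right)} \left(-1079\right) = -30 + 38 \left(-31\right) \left(-1079\right) = -30 - -1271062 = -30 + 1271062 = 1271032$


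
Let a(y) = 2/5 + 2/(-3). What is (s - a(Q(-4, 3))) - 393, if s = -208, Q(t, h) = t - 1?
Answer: -9011/15 ≈ -600.73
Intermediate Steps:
Q(t, h) = -1 + t
a(y) = -4/15 (a(y) = 2*(⅕) + 2*(-⅓) = ⅖ - ⅔ = -4/15)
(s - a(Q(-4, 3))) - 393 = (-208 - 1*(-4/15)) - 393 = (-208 + 4/15) - 393 = -3116/15 - 393 = -9011/15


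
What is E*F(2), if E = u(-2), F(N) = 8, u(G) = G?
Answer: -16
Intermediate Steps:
E = -2
E*F(2) = -2*8 = -16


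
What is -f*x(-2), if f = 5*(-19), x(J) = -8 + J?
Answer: -950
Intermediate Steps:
f = -95
-f*x(-2) = -(-95)*(-8 - 2) = -(-95)*(-10) = -1*950 = -950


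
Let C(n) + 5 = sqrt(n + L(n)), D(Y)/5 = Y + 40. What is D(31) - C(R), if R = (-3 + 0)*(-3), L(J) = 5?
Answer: 360 - sqrt(14) ≈ 356.26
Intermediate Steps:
D(Y) = 200 + 5*Y (D(Y) = 5*(Y + 40) = 5*(40 + Y) = 200 + 5*Y)
R = 9 (R = -3*(-3) = 9)
C(n) = -5 + sqrt(5 + n) (C(n) = -5 + sqrt(n + 5) = -5 + sqrt(5 + n))
D(31) - C(R) = (200 + 5*31) - (-5 + sqrt(5 + 9)) = (200 + 155) - (-5 + sqrt(14)) = 355 + (5 - sqrt(14)) = 360 - sqrt(14)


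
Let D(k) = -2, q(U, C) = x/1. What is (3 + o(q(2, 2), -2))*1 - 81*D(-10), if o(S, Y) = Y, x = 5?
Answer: 163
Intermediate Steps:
q(U, C) = 5 (q(U, C) = 5/1 = 5*1 = 5)
(3 + o(q(2, 2), -2))*1 - 81*D(-10) = (3 - 2)*1 - 81*(-2) = 1*1 + 162 = 1 + 162 = 163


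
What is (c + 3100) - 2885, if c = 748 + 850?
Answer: 1813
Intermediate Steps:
c = 1598
(c + 3100) - 2885 = (1598 + 3100) - 2885 = 4698 - 2885 = 1813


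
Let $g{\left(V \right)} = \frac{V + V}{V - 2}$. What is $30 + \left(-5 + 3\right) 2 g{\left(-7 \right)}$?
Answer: $\frac{214}{9} \approx 23.778$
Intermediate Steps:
$g{\left(V \right)} = \frac{2 V}{-2 + V}$
$30 + \left(-5 + 3\right) 2 g{\left(-7 \right)} = 30 + \left(-5 + 3\right) 2 \cdot 2 \left(-7\right) \frac{1}{-2 - 7} = 30 + \left(-2\right) 2 \cdot 2 \left(-7\right) \frac{1}{-9} = 30 - 4 \cdot 2 \left(-7\right) \left(- \frac{1}{9}\right) = 30 - \frac{56}{9} = \frac{214}{9}$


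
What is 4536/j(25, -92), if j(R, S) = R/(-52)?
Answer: -235872/25 ≈ -9434.9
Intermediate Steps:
j(R, S) = -R/52 (j(R, S) = R*(-1/52) = -R/52)
4536/j(25, -92) = 4536/((-1/52*25)) = 4536/(-25/52) = 4536*(-52/25) = -235872/25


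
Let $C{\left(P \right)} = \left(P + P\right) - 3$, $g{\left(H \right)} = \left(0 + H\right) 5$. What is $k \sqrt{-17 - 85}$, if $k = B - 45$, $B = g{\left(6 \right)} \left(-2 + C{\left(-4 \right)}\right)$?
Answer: $- 435 i \sqrt{102} \approx - 4393.3 i$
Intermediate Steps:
$g{\left(H \right)} = 5 H$ ($g{\left(H \right)} = H 5 = 5 H$)
$C{\left(P \right)} = -3 + 2 P$ ($C{\left(P \right)} = 2 P - 3 = -3 + 2 P$)
$B = -390$ ($B = 5 \cdot 6 \left(-2 + \left(-3 + 2 \left(-4\right)\right)\right) = 30 \left(-2 - 11\right) = 30 \left(-13\right) = -390$)
$k = -435$ ($k = -390 - 45 = -435$)
$k \sqrt{-17 - 85} = - 435 \sqrt{-17 - 85} = - 435 \sqrt{-102} = - 435 i \sqrt{102}$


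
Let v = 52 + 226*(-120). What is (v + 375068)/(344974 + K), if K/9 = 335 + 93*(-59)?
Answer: 174000/149303 ≈ 1.1654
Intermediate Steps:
K = -46368 (K = 9*(335 + 93*(-59)) = 9*(335 - 5487) = 9*(-5152) = -46368)
v = -27068 (v = 52 - 27120 = -27068)
(v + 375068)/(344974 + K) = (-27068 + 375068)/(344974 - 46368) = 348000/298606 = 348000*(1/298606) = 174000/149303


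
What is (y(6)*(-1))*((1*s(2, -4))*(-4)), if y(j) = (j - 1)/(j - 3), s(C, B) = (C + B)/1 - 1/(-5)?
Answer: -12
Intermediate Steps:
s(C, B) = 1/5 + B + C (s(C, B) = (B + C)*1 - 1*(-1/5) = (B + C) + 1/5 = 1/5 + B + C)
y(j) = (-1 + j)/(-3 + j)
(y(6)*(-1))*((1*s(2, -4))*(-4)) = (((-1 + 6)/(-3 + 6))*(-1))*((1*(1/5 - 4 + 2))*(-4)) = ((5/3)*(-1))*((1*(-9/5))*(-4)) = (((1/3)*5)*(-1))*(-9/5*(-4)) = ((5/3)*(-1))*(36/5) = -5/3*36/5 = -12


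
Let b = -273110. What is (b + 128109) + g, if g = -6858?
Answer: -151859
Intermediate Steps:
(b + 128109) + g = (-273110 + 128109) - 6858 = -145001 - 6858 = -151859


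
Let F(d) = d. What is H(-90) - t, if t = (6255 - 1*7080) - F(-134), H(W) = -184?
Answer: 507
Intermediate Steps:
t = -691 (t = (6255 - 1*7080) - 1*(-134) = (6255 - 7080) + 134 = -825 + 134 = -691)
H(-90) - t = -184 - 1*(-691) = -184 + 691 = 507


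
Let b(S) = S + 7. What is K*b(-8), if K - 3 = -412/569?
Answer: -1295/569 ≈ -2.2759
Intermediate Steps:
b(S) = 7 + S
K = 1295/569 (K = 3 - 412/569 = 1295/569 ≈ 2.2759)
K*b(-8) = 1295*(7 - 8)/569 = (1295/569)*(-1) = -1295/569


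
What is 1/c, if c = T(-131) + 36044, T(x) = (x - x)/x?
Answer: 1/36044 ≈ 2.7744e-5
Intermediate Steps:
T(x) = 0 (T(x) = 0/x = 0)
c = 36044 (c = 0 + 36044 = 36044)
1/c = 1/36044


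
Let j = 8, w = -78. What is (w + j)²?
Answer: 4900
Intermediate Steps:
(w + j)² = (-78 + 8)² = (-70)² = 4900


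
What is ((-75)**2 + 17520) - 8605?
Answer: 14540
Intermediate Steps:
((-75)**2 + 17520) - 8605 = (5625 + 17520) - 8605 = 23145 - 8605 = 14540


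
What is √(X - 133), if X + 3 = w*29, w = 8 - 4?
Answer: 2*I*√5 ≈ 4.4721*I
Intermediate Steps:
w = 4
X = 113 (X = -3 + 4*29 = -3 + 116 = 113)
√(X - 133) = √(113 - 133) = √(-20) = 2*I*√5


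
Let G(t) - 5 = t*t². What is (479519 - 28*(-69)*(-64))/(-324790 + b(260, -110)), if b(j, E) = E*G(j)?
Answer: -355871/1933685340 ≈ -0.00018404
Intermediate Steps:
G(t) = 5 + t³ (G(t) = 5 + t*t² = 5 + t³)
b(j, E) = E*(5 + j³)
(479519 - 28*(-69)*(-64))/(-324790 + b(260, -110)) = (479519 - 28*(-69)*(-64))/(-324790 - 110*(5 + 260³)) = (479519 + 1932*(-64))/(-324790 - 110*(5 + 17576000)) = (479519 - 123648)/(-324790 - 110*17576005) = 355871/(-324790 - 1933360550) = 355871/(-1933685340) = 355871*(-1/1933685340) = -355871/1933685340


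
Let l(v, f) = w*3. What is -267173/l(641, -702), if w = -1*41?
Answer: 267173/123 ≈ 2172.1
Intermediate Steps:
w = -41
l(v, f) = -123 (l(v, f) = -41*3 = -123)
-267173/l(641, -702) = -267173/(-123) = -267173*(-1/123) = 267173/123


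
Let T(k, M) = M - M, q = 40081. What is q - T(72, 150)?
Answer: 40081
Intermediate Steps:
T(k, M) = 0
q - T(72, 150) = 40081 - 1*0 = 40081 + 0 = 40081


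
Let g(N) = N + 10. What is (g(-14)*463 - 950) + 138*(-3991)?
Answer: -553560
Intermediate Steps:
g(N) = 10 + N
(g(-14)*463 - 950) + 138*(-3991) = ((10 - 14)*463 - 950) + 138*(-3991) = (-4*463 - 950) - 550758 = (-1852 - 950) - 550758 = -2802 - 550758 = -553560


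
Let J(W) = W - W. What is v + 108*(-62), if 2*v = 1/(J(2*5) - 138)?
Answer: -1848097/276 ≈ -6696.0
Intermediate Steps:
J(W) = 0
v = -1/276 (v = 1/(2*(0 - 138)) = (1/2)/(-138) = (1/2)*(-1/138) = -1/276 ≈ -0.0036232)
v + 108*(-62) = -1/276 + 108*(-62) = -1/276 - 6696 = -1848097/276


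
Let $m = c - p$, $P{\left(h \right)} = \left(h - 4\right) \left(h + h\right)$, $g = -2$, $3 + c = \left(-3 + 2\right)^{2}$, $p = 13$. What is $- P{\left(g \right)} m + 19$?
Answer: $379$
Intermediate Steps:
$c = -2$ ($c = -3 + \left(-3 + 2\right)^{2} = -3 + \left(-1\right)^{2} = -3 + 1 = -2$)
$P{\left(h \right)} = 2 h \left(-4 + h\right)$ ($P{\left(h \right)} = \left(-4 + h\right) 2 h = 2 h \left(-4 + h\right)$)
$m = -15$ ($m = -2 - 13 = -15$)
$- P{\left(g \right)} m + 19 = - 2 \left(-2\right) \left(-4 - 2\right) \left(-15\right) + 19 = - 2 \left(-2\right) \left(-6\right) \left(-15\right) + 19 = \left(-1\right) 24 \left(-15\right) + 19 = \left(-24\right) \left(-15\right) + 19 = 360 + 19 = 379$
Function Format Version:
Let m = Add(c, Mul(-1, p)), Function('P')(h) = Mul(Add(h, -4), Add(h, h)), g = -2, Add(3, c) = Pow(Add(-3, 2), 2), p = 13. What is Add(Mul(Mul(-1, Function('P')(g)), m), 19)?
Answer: 379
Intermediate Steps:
c = -2 (c = Add(-3, Pow(Add(-3, 2), 2)) = Add(-3, Pow(-1, 2)) = Add(-3, 1) = -2)
Function('P')(h) = Mul(2, h, Add(-4, h)) (Function('P')(h) = Mul(Add(-4, h), Mul(2, h)) = Mul(2, h, Add(-4, h)))
m = -15 (m = Add(-2, Mul(-1, 13)) = Add(-2, -13) = -15)
Add(Mul(Mul(-1, Function('P')(g)), m), 19) = Add(Mul(Mul(-1, Mul(2, -2, Add(-4, -2))), -15), 19) = Add(Mul(Mul(-1, Mul(2, -2, -6)), -15), 19) = Add(Mul(Mul(-1, 24), -15), 19) = Add(Mul(-24, -15), 19) = Add(360, 19) = 379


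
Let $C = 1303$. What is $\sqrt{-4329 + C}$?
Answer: $i \sqrt{3026} \approx 55.009 i$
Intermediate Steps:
$\sqrt{-4329 + C} = \sqrt{-4329 + 1303} = \sqrt{-3026} = i \sqrt{3026}$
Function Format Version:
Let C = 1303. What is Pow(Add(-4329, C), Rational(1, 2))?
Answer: Mul(I, Pow(3026, Rational(1, 2))) ≈ Mul(55.009, I)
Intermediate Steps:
Pow(Add(-4329, C), Rational(1, 2)) = Pow(Add(-4329, 1303), Rational(1, 2)) = Pow(-3026, Rational(1, 2)) = Mul(I, Pow(3026, Rational(1, 2)))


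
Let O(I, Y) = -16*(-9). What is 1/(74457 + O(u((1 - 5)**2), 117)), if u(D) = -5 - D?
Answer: 1/74601 ≈ 1.3405e-5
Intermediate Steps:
O(I, Y) = 144
1/(74457 + O(u((1 - 5)**2), 117)) = 1/(74457 + 144) = 1/74601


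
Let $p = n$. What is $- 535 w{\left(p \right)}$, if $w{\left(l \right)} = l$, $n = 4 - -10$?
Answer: $-7490$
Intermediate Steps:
$n = 14$ ($n = 4 + 10 = 14$)
$p = 14$
$- 535 w{\left(p \right)} = \left(-535\right) 14 = -7490$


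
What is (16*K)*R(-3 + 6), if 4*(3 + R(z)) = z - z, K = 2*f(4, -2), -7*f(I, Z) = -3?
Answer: -288/7 ≈ -41.143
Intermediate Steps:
f(I, Z) = 3/7 (f(I, Z) = -⅐*(-3) = 3/7)
K = 6/7 (K = 2*(3/7) = 6/7 ≈ 0.85714)
R(z) = -3 (R(z) = -3 + (z - z)/4 = -3 + (¼)*0 = -3 + 0 = -3)
(16*K)*R(-3 + 6) = (16*(6/7))*(-3) = (96/7)*(-3) = -288/7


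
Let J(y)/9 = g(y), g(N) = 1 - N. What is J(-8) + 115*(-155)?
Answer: -17744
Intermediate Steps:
J(y) = 9 - 9*y (J(y) = 9*(1 - y) = 9 - 9*y)
J(-8) + 115*(-155) = (9 - 9*(-8)) + 115*(-155) = (9 + 72) - 17825 = 81 - 17825 = -17744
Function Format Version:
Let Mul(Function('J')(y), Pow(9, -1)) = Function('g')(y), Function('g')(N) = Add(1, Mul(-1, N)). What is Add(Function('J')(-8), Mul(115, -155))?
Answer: -17744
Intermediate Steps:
Function('J')(y) = Add(9, Mul(-9, y)) (Function('J')(y) = Mul(9, Add(1, Mul(-1, y))) = Add(9, Mul(-9, y)))
Add(Function('J')(-8), Mul(115, -155)) = Add(Add(9, Mul(-9, -8)), Mul(115, -155)) = Add(Add(9, 72), -17825) = Add(81, -17825) = -17744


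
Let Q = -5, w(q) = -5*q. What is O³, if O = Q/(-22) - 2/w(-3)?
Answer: 29791/35937000 ≈ 0.00082898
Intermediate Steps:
O = 31/330 (O = -5/(-22) - 2/((-5*(-3))) = -5*(-1/22) - 2/15 = 5/22 - 2*1/15 = 5/22 - 2/15 = 31/330 ≈ 0.093939)
O³ = (31/330)³ = 29791/35937000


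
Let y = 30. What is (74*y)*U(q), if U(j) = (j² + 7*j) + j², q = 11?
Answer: 708180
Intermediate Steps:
U(j) = 2*j² + 7*j
(74*y)*U(q) = (74*30)*(11*(7 + 2*11)) = 2220*(11*(7 + 22)) = 2220*(11*29) = 2220*319 = 708180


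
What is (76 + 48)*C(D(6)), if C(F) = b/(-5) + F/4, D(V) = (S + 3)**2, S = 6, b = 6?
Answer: 11811/5 ≈ 2362.2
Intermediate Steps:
D(V) = 81 (D(V) = (6 + 3)**2 = 9**2 = 81)
C(F) = -6/5 + F/4 (C(F) = 6/(-5) + F/4 = 6*(-1/5) + F*(1/4) = -6/5 + F/4)
(76 + 48)*C(D(6)) = (76 + 48)*(-6/5 + (1/4)*81) = 124*(-6/5 + 81/4) = 124*(381/20) = 11811/5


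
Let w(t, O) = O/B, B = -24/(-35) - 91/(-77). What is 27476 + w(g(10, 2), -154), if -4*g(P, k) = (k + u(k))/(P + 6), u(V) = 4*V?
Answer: 19695954/719 ≈ 27394.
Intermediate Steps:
g(P, k) = -5*k/(4*(6 + P)) (g(P, k) = -(k + 4*k)/(4*(P + 6)) = -5*k/(4*(6 + P)))
B = 719/385 (B = -24*(-1/35) - 91*(-1/77) = 24/35 + 13/11 = 719/385 ≈ 1.8675)
w(t, O) = 385*O/719 (w(t, O) = O/(719/385) = O*(385/719) = 385*O/719)
27476 + w(g(10, 2), -154) = 27476 + (385/719)*(-154) = 27476 - 59290/719 = 19695954/719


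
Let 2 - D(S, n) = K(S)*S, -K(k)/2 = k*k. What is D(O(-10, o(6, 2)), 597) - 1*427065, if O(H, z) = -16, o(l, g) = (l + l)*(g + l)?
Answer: -435255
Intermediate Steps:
o(l, g) = 2*l*(g + l) (o(l, g) = (2*l)*(g + l) = 2*l*(g + l))
K(k) = -2*k² (K(k) = -2*k*k = -2*k²)
D(S, n) = 2 + 2*S³ (D(S, n) = 2 - (-2*S²)*S = 2 - (-2)*S³ = 2 + 2*S³)
D(O(-10, o(6, 2)), 597) - 1*427065 = (2 + 2*(-16)³) - 1*427065 = (2 + 2*(-4096)) - 427065 = (2 - 8192) - 427065 = -8190 - 427065 = -435255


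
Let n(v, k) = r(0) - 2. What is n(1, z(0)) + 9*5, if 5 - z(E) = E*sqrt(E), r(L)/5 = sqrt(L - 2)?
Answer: 43 + 5*I*sqrt(2) ≈ 43.0 + 7.0711*I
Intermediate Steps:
r(L) = 5*sqrt(-2 + L) (r(L) = 5*sqrt(L - 2) = 5*sqrt(-2 + L))
z(E) = 5 - E**(3/2) (z(E) = 5 - E*sqrt(E) = 5 - E**(3/2))
n(v, k) = -2 + 5*I*sqrt(2) (n(v, k) = 5*sqrt(-2 + 0) - 2 = 5*sqrt(-2) - 2 = 5*(I*sqrt(2)) - 2 = 5*I*sqrt(2) - 2 = -2 + 5*I*sqrt(2))
n(1, z(0)) + 9*5 = (-2 + 5*I*sqrt(2)) + 9*5 = (-2 + 5*I*sqrt(2)) + 45 = 43 + 5*I*sqrt(2)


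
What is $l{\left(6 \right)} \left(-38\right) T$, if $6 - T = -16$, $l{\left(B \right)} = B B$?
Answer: $-30096$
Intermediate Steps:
$l{\left(B \right)} = B^{2}$
$T = 22$ ($T = 6 - -16 = 6 + 16 = 22$)
$l{\left(6 \right)} \left(-38\right) T = 6^{2} \left(-38\right) 22 = 36 \left(-38\right) 22 = \left(-1368\right) 22 = -30096$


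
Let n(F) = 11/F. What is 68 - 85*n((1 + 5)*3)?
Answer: 289/18 ≈ 16.056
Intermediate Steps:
68 - 85*n((1 + 5)*3) = 68 - 935/((1 + 5)*3) = 68 - 935/(6*3) = 68 - 935/18 = 289/18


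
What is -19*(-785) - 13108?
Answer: 1807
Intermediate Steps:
-19*(-785) - 13108 = 14915 - 13108 = 1807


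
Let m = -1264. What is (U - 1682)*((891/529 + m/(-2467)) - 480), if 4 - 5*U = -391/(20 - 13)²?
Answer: 256594295162161/319735535 ≈ 8.0252e+5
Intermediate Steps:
U = 587/245 (U = ⅘ - (-391)/(5*((20 - 13)²)) = ⅘ - (-391)/(5*(7²)) = ⅘ - (-391)/(5*49) = ⅘ - ⅕*(-391/49) = ⅘ + 391/245 = 587/245 ≈ 2.3959)
(U - 1682)*((891/529 + m/(-2467)) - 480) = (587/245 - 1682)*((891/529 - 1264/(-2467)) - 480) = -411503*((891*(1/529) - 1264*(-1/2467)) - 480)/245 = -411503*((891/529 + 1264/2467) - 480)/245 = -411503*(2866753/1305043 - 480)/245 = -411503/245*(-623553887/1305043) = 256594295162161/319735535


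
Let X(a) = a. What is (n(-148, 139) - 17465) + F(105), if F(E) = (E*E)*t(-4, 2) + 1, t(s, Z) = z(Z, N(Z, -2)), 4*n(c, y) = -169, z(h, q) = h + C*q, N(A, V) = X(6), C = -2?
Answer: -511025/4 ≈ -1.2776e+5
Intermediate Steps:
N(A, V) = 6
z(h, q) = h - 2*q
n(c, y) = -169/4 (n(c, y) = (¼)*(-169) = -169/4)
t(s, Z) = -12 + Z (t(s, Z) = Z - 2*6 = Z - 12 = -12 + Z)
F(E) = 1 - 10*E² (F(E) = (E*E)*(-12 + 2) + 1 = E²*(-10) + 1 = -10*E² + 1 = 1 - 10*E²)
(n(-148, 139) - 17465) + F(105) = (-169/4 - 17465) + (1 - 10*105²) = -70029/4 + (1 - 10*11025) = -70029/4 + (1 - 110250) = -70029/4 - 110249 = -511025/4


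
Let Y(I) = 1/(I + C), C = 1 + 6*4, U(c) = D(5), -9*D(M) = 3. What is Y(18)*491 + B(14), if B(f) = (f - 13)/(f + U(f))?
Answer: 20260/1763 ≈ 11.492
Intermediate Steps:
D(M) = -⅓ (D(M) = -⅑*3 = -⅓)
U(c) = -⅓
B(f) = (-13 + f)/(-⅓ + f) (B(f) = (f - 13)/(f - ⅓) = (-13 + f)/(-⅓ + f))
C = 25 (C = 1 + 24 = 25)
Y(I) = 1/(25 + I) (Y(I) = 1/(I + 25) = 1/(25 + I))
Y(18)*491 + B(14) = 491/(25 + 18) + 3*(-13 + 14)/(-1 + 3*14) = 491/43 + 3*1/(-1 + 42) = (1/43)*491 + 3*1/41 = 491/43 + 3*(1/41)*1 = 491/43 + 3/41 = 20260/1763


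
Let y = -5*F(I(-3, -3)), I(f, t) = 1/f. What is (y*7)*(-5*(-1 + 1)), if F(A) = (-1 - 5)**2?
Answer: 0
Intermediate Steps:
F(A) = 36 (F(A) = (-6)**2 = 36)
y = -180 (y = -5*36 = -180)
(y*7)*(-5*(-1 + 1)) = (-180*7)*(-5*(-1 + 1)) = -(-6300)*0 = -1260*0 = 0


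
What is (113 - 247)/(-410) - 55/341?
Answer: 1052/6355 ≈ 0.16554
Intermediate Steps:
(113 - 247)/(-410) - 55/341 = -134*(-1/410) - 55*1/341 = 67/205 - 5/31 = 1052/6355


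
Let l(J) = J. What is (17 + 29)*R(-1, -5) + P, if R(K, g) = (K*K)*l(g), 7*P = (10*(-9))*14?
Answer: -410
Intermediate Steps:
P = -180 (P = ((10*(-9))*14)/7 = (-90*14)/7 = (⅐)*(-1260) = -180)
R(K, g) = g*K² (R(K, g) = (K*K)*g = K²*g = g*K²)
(17 + 29)*R(-1, -5) + P = (17 + 29)*(-5*(-1)²) - 180 = 46*(-5*1) - 180 = 46*(-5) - 180 = -230 - 180 = -410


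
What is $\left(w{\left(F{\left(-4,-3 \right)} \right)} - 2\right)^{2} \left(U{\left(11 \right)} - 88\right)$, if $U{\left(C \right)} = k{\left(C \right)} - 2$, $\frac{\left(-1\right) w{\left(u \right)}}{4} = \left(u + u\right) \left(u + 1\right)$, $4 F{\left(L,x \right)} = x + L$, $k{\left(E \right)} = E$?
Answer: $- \frac{49375}{4} \approx -12344.0$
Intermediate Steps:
$F{\left(L,x \right)} = \frac{L}{4} + \frac{x}{4}$ ($F{\left(L,x \right)} = \frac{x + L}{4} = \frac{L + x}{4} = \frac{L}{4} + \frac{x}{4}$)
$w{\left(u \right)} = - 8 u \left(1 + u\right)$ ($w{\left(u \right)} = - 4 \left(u + u\right) \left(u + 1\right) = - 4 \cdot 2 u \left(1 + u\right) = - 8 u \left(1 + u\right)$)
$U{\left(C \right)} = -2 + C$ ($U{\left(C \right)} = C - 2 = -2 + C$)
$\left(w{\left(F{\left(-4,-3 \right)} \right)} - 2\right)^{2} \left(U{\left(11 \right)} - 88\right) = \left(- 8 \left(\frac{1}{4} \left(-4\right) + \frac{1}{4} \left(-3\right)\right) \left(1 + \left(\frac{1}{4} \left(-4\right) + \frac{1}{4} \left(-3\right)\right)\right) - 2\right)^{2} \left(\left(-2 + 11\right) - 88\right) = \left(- 8 \left(-1 - \frac{3}{4}\right) \left(1 - \frac{7}{4}\right) - 2\right)^{2} \left(9 - 88\right) = \left(\left(-8\right) \left(- \frac{7}{4}\right) \left(1 - \frac{7}{4}\right) - 2\right)^{2} \left(-79\right) = \left(\left(-8\right) \left(- \frac{7}{4}\right) \left(- \frac{3}{4}\right) - 2\right)^{2} \left(-79\right) = \left(- \frac{21}{2} - 2\right)^{2} \left(-79\right) = \left(- \frac{25}{2}\right)^{2} \left(-79\right) = \frac{625}{4} \left(-79\right) = - \frac{49375}{4}$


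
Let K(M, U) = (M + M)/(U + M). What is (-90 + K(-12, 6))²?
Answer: 7396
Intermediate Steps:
K(M, U) = 2*M/(M + U) (K(M, U) = (2*M)/(M + U) = 2*M/(M + U))
(-90 + K(-12, 6))² = (-90 + 2*(-12)/(-12 + 6))² = (-90 + 2*(-12)/(-6))² = (-90 + 2*(-12)*(-⅙))² = (-90 + 4)² = (-86)² = 7396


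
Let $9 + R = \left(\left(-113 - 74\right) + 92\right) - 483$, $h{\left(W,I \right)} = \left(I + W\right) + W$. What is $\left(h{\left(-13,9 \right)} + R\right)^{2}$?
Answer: $364816$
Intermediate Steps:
$h{\left(W,I \right)} = I + 2 W$
$R = -587$ ($R = -9 + \left(\left(\left(-113 - 74\right) + 92\right) - 483\right) = -9 + \left(\left(-187 + 92\right) - 483\right) = -9 - 578 = -587$)
$\left(h{\left(-13,9 \right)} + R\right)^{2} = \left(\left(9 + 2 \left(-13\right)\right) - 587\right)^{2} = \left(\left(9 - 26\right) - 587\right)^{2} = \left(-17 - 587\right)^{2} = \left(-604\right)^{2} = 364816$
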